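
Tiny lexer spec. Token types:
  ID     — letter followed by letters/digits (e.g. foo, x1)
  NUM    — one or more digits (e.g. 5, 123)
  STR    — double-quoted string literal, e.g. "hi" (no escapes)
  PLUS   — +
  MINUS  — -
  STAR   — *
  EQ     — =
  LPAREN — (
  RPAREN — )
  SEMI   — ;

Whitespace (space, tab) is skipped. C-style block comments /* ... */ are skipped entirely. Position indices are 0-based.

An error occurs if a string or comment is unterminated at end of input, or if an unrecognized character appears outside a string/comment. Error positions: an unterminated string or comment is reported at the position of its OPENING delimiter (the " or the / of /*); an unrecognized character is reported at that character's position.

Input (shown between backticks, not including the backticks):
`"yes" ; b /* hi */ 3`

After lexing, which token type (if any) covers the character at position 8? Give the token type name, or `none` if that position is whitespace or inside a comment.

Answer: ID

Derivation:
pos=0: enter STRING mode
pos=0: emit STR "yes" (now at pos=5)
pos=6: emit SEMI ';'
pos=8: emit ID 'b' (now at pos=9)
pos=10: enter COMMENT mode (saw '/*')
exit COMMENT mode (now at pos=18)
pos=19: emit NUM '3' (now at pos=20)
DONE. 4 tokens: [STR, SEMI, ID, NUM]
Position 8: char is 'b' -> ID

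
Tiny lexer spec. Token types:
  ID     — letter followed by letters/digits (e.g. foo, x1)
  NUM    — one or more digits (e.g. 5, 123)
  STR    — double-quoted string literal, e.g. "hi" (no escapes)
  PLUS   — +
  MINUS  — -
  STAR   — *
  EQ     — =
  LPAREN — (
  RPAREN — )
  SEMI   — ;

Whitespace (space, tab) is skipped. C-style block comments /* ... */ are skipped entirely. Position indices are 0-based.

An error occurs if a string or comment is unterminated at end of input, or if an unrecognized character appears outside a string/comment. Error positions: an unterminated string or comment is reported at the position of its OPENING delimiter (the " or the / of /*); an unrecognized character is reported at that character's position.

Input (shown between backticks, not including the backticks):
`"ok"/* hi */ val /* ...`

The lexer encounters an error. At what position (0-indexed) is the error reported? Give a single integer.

Answer: 17

Derivation:
pos=0: enter STRING mode
pos=0: emit STR "ok" (now at pos=4)
pos=4: enter COMMENT mode (saw '/*')
exit COMMENT mode (now at pos=12)
pos=13: emit ID 'val' (now at pos=16)
pos=17: enter COMMENT mode (saw '/*')
pos=17: ERROR — unterminated comment (reached EOF)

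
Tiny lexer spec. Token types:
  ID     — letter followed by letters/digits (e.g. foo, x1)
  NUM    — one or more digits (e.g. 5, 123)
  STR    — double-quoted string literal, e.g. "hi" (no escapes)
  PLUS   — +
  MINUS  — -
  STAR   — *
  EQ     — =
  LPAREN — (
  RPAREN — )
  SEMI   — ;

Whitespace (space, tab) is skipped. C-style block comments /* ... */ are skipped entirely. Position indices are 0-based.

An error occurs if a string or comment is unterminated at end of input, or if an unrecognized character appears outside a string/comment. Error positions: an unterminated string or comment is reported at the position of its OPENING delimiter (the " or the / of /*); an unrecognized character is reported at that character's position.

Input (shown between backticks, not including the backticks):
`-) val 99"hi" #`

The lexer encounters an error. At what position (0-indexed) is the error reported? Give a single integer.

pos=0: emit MINUS '-'
pos=1: emit RPAREN ')'
pos=3: emit ID 'val' (now at pos=6)
pos=7: emit NUM '99' (now at pos=9)
pos=9: enter STRING mode
pos=9: emit STR "hi" (now at pos=13)
pos=14: ERROR — unrecognized char '#'

Answer: 14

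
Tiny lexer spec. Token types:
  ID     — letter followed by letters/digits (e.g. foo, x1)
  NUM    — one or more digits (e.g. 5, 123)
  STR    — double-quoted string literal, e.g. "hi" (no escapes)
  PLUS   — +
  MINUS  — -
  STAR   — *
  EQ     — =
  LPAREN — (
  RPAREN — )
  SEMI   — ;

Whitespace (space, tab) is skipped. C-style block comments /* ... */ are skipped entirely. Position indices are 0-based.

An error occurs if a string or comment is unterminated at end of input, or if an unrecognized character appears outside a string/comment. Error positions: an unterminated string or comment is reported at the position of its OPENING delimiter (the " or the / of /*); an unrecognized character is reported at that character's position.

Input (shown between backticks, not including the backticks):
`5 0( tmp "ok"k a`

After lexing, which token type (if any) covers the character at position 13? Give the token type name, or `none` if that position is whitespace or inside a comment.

Answer: ID

Derivation:
pos=0: emit NUM '5' (now at pos=1)
pos=2: emit NUM '0' (now at pos=3)
pos=3: emit LPAREN '('
pos=5: emit ID 'tmp' (now at pos=8)
pos=9: enter STRING mode
pos=9: emit STR "ok" (now at pos=13)
pos=13: emit ID 'k' (now at pos=14)
pos=15: emit ID 'a' (now at pos=16)
DONE. 7 tokens: [NUM, NUM, LPAREN, ID, STR, ID, ID]
Position 13: char is 'k' -> ID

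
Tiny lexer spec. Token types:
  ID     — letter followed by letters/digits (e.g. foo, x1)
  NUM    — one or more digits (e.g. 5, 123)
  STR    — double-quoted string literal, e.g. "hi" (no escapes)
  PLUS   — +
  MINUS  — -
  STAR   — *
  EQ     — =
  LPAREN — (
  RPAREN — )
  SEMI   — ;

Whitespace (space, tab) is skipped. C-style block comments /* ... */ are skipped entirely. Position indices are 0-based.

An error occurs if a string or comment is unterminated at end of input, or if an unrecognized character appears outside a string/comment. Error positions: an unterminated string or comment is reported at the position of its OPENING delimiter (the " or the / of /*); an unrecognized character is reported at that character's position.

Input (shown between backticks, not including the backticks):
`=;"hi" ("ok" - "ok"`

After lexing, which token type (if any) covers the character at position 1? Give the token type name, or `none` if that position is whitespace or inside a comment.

Answer: SEMI

Derivation:
pos=0: emit EQ '='
pos=1: emit SEMI ';'
pos=2: enter STRING mode
pos=2: emit STR "hi" (now at pos=6)
pos=7: emit LPAREN '('
pos=8: enter STRING mode
pos=8: emit STR "ok" (now at pos=12)
pos=13: emit MINUS '-'
pos=15: enter STRING mode
pos=15: emit STR "ok" (now at pos=19)
DONE. 7 tokens: [EQ, SEMI, STR, LPAREN, STR, MINUS, STR]
Position 1: char is ';' -> SEMI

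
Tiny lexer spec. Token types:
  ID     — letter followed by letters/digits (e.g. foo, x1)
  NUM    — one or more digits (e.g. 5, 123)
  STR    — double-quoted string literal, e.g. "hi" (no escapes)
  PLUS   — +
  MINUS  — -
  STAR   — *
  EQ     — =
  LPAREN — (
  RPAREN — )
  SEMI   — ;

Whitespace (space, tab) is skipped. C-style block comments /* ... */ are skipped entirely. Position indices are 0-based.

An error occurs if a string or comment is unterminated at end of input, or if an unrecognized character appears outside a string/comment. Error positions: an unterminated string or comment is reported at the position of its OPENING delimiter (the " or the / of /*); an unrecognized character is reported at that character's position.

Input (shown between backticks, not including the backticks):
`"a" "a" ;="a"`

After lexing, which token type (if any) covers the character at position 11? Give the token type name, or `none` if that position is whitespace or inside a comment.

pos=0: enter STRING mode
pos=0: emit STR "a" (now at pos=3)
pos=4: enter STRING mode
pos=4: emit STR "a" (now at pos=7)
pos=8: emit SEMI ';'
pos=9: emit EQ '='
pos=10: enter STRING mode
pos=10: emit STR "a" (now at pos=13)
DONE. 5 tokens: [STR, STR, SEMI, EQ, STR]
Position 11: char is 'a' -> STR

Answer: STR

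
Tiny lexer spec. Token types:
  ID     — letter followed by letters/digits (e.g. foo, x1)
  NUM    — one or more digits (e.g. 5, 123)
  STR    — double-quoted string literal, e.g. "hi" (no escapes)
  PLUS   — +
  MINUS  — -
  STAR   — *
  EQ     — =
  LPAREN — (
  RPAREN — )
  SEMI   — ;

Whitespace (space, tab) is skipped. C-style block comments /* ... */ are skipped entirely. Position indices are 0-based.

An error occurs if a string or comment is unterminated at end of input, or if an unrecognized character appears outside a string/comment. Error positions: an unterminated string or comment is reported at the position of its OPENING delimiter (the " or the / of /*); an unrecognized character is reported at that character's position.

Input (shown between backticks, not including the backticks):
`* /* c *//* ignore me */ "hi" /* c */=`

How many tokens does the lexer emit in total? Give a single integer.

Answer: 3

Derivation:
pos=0: emit STAR '*'
pos=2: enter COMMENT mode (saw '/*')
exit COMMENT mode (now at pos=9)
pos=9: enter COMMENT mode (saw '/*')
exit COMMENT mode (now at pos=24)
pos=25: enter STRING mode
pos=25: emit STR "hi" (now at pos=29)
pos=30: enter COMMENT mode (saw '/*')
exit COMMENT mode (now at pos=37)
pos=37: emit EQ '='
DONE. 3 tokens: [STAR, STR, EQ]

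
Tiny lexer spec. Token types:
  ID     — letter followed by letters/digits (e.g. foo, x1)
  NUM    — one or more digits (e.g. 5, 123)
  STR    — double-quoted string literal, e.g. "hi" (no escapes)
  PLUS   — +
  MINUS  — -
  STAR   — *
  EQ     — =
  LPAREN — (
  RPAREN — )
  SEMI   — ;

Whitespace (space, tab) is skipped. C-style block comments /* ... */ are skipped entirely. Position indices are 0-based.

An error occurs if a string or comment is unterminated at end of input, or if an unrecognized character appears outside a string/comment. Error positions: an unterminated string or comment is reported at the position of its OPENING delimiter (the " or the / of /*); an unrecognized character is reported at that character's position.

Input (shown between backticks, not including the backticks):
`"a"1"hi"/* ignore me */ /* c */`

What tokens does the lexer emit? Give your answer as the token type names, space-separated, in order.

Answer: STR NUM STR

Derivation:
pos=0: enter STRING mode
pos=0: emit STR "a" (now at pos=3)
pos=3: emit NUM '1' (now at pos=4)
pos=4: enter STRING mode
pos=4: emit STR "hi" (now at pos=8)
pos=8: enter COMMENT mode (saw '/*')
exit COMMENT mode (now at pos=23)
pos=24: enter COMMENT mode (saw '/*')
exit COMMENT mode (now at pos=31)
DONE. 3 tokens: [STR, NUM, STR]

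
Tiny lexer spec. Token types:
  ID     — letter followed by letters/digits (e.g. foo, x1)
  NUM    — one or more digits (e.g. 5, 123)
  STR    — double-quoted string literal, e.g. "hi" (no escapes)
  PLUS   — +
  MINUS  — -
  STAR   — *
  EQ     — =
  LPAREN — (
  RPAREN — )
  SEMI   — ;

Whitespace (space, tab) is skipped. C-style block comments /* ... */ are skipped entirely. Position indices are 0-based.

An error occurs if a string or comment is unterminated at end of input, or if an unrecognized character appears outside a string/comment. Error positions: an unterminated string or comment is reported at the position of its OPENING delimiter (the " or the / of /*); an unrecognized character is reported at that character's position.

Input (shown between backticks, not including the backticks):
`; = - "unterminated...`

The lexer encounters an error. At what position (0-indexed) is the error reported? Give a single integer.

pos=0: emit SEMI ';'
pos=2: emit EQ '='
pos=4: emit MINUS '-'
pos=6: enter STRING mode
pos=6: ERROR — unterminated string

Answer: 6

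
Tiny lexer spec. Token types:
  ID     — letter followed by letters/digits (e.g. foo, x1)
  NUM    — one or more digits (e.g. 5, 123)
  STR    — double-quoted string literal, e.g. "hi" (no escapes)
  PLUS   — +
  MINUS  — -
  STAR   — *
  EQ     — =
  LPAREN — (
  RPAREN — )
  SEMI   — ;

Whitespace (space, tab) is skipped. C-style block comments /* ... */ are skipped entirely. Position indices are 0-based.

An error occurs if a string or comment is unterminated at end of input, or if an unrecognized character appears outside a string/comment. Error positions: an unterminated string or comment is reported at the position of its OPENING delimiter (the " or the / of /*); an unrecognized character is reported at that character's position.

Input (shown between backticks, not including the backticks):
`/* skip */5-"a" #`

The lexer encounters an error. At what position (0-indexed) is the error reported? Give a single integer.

pos=0: enter COMMENT mode (saw '/*')
exit COMMENT mode (now at pos=10)
pos=10: emit NUM '5' (now at pos=11)
pos=11: emit MINUS '-'
pos=12: enter STRING mode
pos=12: emit STR "a" (now at pos=15)
pos=16: ERROR — unrecognized char '#'

Answer: 16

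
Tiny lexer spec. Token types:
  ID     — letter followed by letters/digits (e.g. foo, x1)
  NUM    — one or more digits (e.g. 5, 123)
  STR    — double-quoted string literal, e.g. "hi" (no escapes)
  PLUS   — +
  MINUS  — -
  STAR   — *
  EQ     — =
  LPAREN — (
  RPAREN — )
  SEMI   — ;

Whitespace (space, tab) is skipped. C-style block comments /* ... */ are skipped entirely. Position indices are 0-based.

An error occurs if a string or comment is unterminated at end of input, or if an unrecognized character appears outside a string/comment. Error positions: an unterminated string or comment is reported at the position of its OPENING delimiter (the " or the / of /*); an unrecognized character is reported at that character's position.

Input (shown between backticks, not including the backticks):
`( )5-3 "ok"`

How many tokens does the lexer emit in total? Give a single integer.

pos=0: emit LPAREN '('
pos=2: emit RPAREN ')'
pos=3: emit NUM '5' (now at pos=4)
pos=4: emit MINUS '-'
pos=5: emit NUM '3' (now at pos=6)
pos=7: enter STRING mode
pos=7: emit STR "ok" (now at pos=11)
DONE. 6 tokens: [LPAREN, RPAREN, NUM, MINUS, NUM, STR]

Answer: 6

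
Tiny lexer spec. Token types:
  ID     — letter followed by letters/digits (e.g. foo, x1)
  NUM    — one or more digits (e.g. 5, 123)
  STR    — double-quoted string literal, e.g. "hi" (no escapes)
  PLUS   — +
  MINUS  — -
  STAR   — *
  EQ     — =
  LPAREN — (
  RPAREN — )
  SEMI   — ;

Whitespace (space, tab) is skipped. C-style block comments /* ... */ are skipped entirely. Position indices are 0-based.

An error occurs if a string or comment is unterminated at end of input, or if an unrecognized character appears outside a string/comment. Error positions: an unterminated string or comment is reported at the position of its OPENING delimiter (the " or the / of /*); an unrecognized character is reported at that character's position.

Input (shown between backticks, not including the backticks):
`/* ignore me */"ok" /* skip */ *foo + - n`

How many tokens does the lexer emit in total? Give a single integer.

Answer: 6

Derivation:
pos=0: enter COMMENT mode (saw '/*')
exit COMMENT mode (now at pos=15)
pos=15: enter STRING mode
pos=15: emit STR "ok" (now at pos=19)
pos=20: enter COMMENT mode (saw '/*')
exit COMMENT mode (now at pos=30)
pos=31: emit STAR '*'
pos=32: emit ID 'foo' (now at pos=35)
pos=36: emit PLUS '+'
pos=38: emit MINUS '-'
pos=40: emit ID 'n' (now at pos=41)
DONE. 6 tokens: [STR, STAR, ID, PLUS, MINUS, ID]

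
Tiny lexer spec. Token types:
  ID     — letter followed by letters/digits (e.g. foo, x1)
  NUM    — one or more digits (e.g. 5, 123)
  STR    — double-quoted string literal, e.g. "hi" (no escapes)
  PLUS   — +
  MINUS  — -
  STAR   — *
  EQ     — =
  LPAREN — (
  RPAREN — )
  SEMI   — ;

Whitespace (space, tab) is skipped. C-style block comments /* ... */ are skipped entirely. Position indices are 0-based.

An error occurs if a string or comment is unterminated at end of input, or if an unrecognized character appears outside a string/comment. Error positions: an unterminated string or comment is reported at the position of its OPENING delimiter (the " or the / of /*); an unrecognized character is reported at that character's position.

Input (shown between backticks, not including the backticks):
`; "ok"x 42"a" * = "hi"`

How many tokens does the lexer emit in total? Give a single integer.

Answer: 8

Derivation:
pos=0: emit SEMI ';'
pos=2: enter STRING mode
pos=2: emit STR "ok" (now at pos=6)
pos=6: emit ID 'x' (now at pos=7)
pos=8: emit NUM '42' (now at pos=10)
pos=10: enter STRING mode
pos=10: emit STR "a" (now at pos=13)
pos=14: emit STAR '*'
pos=16: emit EQ '='
pos=18: enter STRING mode
pos=18: emit STR "hi" (now at pos=22)
DONE. 8 tokens: [SEMI, STR, ID, NUM, STR, STAR, EQ, STR]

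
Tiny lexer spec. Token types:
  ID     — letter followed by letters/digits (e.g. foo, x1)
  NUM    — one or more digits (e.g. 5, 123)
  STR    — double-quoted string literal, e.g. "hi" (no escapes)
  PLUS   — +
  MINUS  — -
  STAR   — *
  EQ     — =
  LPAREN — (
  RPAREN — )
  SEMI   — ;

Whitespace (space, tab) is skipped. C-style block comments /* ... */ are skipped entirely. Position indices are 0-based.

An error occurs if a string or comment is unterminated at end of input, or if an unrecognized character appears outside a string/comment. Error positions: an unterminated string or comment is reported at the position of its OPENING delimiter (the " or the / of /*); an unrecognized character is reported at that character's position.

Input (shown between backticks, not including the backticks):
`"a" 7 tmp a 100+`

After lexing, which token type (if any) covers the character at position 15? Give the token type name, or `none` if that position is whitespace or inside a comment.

Answer: PLUS

Derivation:
pos=0: enter STRING mode
pos=0: emit STR "a" (now at pos=3)
pos=4: emit NUM '7' (now at pos=5)
pos=6: emit ID 'tmp' (now at pos=9)
pos=10: emit ID 'a' (now at pos=11)
pos=12: emit NUM '100' (now at pos=15)
pos=15: emit PLUS '+'
DONE. 6 tokens: [STR, NUM, ID, ID, NUM, PLUS]
Position 15: char is '+' -> PLUS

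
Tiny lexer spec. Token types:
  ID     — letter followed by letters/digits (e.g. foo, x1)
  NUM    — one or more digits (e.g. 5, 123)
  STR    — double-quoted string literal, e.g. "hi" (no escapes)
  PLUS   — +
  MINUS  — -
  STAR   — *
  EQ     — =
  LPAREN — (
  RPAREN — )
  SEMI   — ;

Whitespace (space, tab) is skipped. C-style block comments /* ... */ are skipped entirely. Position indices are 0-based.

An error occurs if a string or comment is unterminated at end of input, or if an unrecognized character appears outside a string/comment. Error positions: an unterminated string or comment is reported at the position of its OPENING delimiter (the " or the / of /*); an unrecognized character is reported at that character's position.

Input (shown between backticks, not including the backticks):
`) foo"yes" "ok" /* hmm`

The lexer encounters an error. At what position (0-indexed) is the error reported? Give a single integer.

pos=0: emit RPAREN ')'
pos=2: emit ID 'foo' (now at pos=5)
pos=5: enter STRING mode
pos=5: emit STR "yes" (now at pos=10)
pos=11: enter STRING mode
pos=11: emit STR "ok" (now at pos=15)
pos=16: enter COMMENT mode (saw '/*')
pos=16: ERROR — unterminated comment (reached EOF)

Answer: 16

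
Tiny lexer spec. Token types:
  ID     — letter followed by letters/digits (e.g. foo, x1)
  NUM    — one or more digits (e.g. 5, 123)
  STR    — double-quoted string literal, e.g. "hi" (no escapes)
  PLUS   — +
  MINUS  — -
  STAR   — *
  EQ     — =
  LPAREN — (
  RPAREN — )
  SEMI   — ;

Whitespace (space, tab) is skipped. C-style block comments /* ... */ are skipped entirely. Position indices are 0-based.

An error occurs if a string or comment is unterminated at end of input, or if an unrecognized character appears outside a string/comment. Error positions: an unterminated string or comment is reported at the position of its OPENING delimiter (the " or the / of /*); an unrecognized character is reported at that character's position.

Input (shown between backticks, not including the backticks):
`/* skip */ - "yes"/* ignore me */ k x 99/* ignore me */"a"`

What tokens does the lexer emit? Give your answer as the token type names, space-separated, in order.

pos=0: enter COMMENT mode (saw '/*')
exit COMMENT mode (now at pos=10)
pos=11: emit MINUS '-'
pos=13: enter STRING mode
pos=13: emit STR "yes" (now at pos=18)
pos=18: enter COMMENT mode (saw '/*')
exit COMMENT mode (now at pos=33)
pos=34: emit ID 'k' (now at pos=35)
pos=36: emit ID 'x' (now at pos=37)
pos=38: emit NUM '99' (now at pos=40)
pos=40: enter COMMENT mode (saw '/*')
exit COMMENT mode (now at pos=55)
pos=55: enter STRING mode
pos=55: emit STR "a" (now at pos=58)
DONE. 6 tokens: [MINUS, STR, ID, ID, NUM, STR]

Answer: MINUS STR ID ID NUM STR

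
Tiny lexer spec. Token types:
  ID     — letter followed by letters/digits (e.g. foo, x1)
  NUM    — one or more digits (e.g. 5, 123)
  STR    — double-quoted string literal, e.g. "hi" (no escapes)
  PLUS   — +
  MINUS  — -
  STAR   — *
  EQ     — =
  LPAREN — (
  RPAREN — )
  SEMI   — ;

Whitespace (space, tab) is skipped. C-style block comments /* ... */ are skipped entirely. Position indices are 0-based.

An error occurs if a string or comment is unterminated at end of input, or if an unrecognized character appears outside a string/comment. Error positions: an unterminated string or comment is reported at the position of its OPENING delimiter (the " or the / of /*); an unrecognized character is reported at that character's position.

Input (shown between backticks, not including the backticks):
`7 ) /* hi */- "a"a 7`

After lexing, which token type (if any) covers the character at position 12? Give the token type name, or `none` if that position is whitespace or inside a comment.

pos=0: emit NUM '7' (now at pos=1)
pos=2: emit RPAREN ')'
pos=4: enter COMMENT mode (saw '/*')
exit COMMENT mode (now at pos=12)
pos=12: emit MINUS '-'
pos=14: enter STRING mode
pos=14: emit STR "a" (now at pos=17)
pos=17: emit ID 'a' (now at pos=18)
pos=19: emit NUM '7' (now at pos=20)
DONE. 6 tokens: [NUM, RPAREN, MINUS, STR, ID, NUM]
Position 12: char is '-' -> MINUS

Answer: MINUS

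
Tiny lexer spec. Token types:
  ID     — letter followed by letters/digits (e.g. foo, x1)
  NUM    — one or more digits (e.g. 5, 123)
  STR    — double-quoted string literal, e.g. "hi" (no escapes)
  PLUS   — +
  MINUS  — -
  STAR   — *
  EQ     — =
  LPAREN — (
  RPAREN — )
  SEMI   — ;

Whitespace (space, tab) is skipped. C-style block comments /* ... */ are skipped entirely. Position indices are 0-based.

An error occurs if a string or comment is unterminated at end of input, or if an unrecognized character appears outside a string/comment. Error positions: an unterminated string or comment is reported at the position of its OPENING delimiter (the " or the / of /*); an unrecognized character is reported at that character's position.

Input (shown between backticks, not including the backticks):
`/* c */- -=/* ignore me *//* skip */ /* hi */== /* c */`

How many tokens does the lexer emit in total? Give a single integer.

Answer: 5

Derivation:
pos=0: enter COMMENT mode (saw '/*')
exit COMMENT mode (now at pos=7)
pos=7: emit MINUS '-'
pos=9: emit MINUS '-'
pos=10: emit EQ '='
pos=11: enter COMMENT mode (saw '/*')
exit COMMENT mode (now at pos=26)
pos=26: enter COMMENT mode (saw '/*')
exit COMMENT mode (now at pos=36)
pos=37: enter COMMENT mode (saw '/*')
exit COMMENT mode (now at pos=45)
pos=45: emit EQ '='
pos=46: emit EQ '='
pos=48: enter COMMENT mode (saw '/*')
exit COMMENT mode (now at pos=55)
DONE. 5 tokens: [MINUS, MINUS, EQ, EQ, EQ]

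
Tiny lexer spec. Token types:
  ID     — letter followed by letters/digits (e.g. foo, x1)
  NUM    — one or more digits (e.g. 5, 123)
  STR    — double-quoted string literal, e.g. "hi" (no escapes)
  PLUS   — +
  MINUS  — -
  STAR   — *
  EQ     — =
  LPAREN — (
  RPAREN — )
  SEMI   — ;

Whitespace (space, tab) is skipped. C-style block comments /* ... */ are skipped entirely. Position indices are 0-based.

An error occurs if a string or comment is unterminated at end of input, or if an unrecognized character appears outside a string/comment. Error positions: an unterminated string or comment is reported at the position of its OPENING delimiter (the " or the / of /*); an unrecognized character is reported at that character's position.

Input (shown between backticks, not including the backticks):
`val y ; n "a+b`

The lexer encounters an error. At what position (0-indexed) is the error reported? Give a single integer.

pos=0: emit ID 'val' (now at pos=3)
pos=4: emit ID 'y' (now at pos=5)
pos=6: emit SEMI ';'
pos=8: emit ID 'n' (now at pos=9)
pos=10: enter STRING mode
pos=10: ERROR — unterminated string

Answer: 10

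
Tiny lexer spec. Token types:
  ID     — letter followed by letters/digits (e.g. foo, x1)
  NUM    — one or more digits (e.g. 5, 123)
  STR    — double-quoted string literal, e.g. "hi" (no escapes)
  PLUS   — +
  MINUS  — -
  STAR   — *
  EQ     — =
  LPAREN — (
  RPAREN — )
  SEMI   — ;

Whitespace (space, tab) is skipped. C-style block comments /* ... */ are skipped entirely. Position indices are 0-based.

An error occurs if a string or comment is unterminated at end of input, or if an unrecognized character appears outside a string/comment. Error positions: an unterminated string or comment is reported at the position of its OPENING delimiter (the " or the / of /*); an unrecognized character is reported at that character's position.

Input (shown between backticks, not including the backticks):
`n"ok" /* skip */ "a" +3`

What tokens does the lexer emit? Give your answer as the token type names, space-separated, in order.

pos=0: emit ID 'n' (now at pos=1)
pos=1: enter STRING mode
pos=1: emit STR "ok" (now at pos=5)
pos=6: enter COMMENT mode (saw '/*')
exit COMMENT mode (now at pos=16)
pos=17: enter STRING mode
pos=17: emit STR "a" (now at pos=20)
pos=21: emit PLUS '+'
pos=22: emit NUM '3' (now at pos=23)
DONE. 5 tokens: [ID, STR, STR, PLUS, NUM]

Answer: ID STR STR PLUS NUM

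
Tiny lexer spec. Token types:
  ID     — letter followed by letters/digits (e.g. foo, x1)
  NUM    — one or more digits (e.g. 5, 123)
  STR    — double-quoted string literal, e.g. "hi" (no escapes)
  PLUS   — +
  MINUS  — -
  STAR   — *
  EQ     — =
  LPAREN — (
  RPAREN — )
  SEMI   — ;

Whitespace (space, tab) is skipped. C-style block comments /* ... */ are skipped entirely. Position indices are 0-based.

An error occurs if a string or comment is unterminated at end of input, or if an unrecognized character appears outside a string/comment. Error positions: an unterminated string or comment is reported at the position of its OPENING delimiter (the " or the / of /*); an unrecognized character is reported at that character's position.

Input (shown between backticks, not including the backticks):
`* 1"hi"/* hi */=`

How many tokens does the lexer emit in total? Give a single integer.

Answer: 4

Derivation:
pos=0: emit STAR '*'
pos=2: emit NUM '1' (now at pos=3)
pos=3: enter STRING mode
pos=3: emit STR "hi" (now at pos=7)
pos=7: enter COMMENT mode (saw '/*')
exit COMMENT mode (now at pos=15)
pos=15: emit EQ '='
DONE. 4 tokens: [STAR, NUM, STR, EQ]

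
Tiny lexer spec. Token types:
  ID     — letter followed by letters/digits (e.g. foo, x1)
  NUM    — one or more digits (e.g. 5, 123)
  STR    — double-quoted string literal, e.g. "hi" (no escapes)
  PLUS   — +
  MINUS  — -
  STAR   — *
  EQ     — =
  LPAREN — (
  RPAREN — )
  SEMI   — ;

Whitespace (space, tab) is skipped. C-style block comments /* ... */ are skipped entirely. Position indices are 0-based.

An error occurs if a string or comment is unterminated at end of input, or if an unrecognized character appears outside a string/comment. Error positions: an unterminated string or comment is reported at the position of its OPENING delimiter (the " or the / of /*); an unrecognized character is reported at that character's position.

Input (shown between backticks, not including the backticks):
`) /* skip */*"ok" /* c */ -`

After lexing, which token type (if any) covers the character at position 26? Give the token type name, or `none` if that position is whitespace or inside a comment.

Answer: MINUS

Derivation:
pos=0: emit RPAREN ')'
pos=2: enter COMMENT mode (saw '/*')
exit COMMENT mode (now at pos=12)
pos=12: emit STAR '*'
pos=13: enter STRING mode
pos=13: emit STR "ok" (now at pos=17)
pos=18: enter COMMENT mode (saw '/*')
exit COMMENT mode (now at pos=25)
pos=26: emit MINUS '-'
DONE. 4 tokens: [RPAREN, STAR, STR, MINUS]
Position 26: char is '-' -> MINUS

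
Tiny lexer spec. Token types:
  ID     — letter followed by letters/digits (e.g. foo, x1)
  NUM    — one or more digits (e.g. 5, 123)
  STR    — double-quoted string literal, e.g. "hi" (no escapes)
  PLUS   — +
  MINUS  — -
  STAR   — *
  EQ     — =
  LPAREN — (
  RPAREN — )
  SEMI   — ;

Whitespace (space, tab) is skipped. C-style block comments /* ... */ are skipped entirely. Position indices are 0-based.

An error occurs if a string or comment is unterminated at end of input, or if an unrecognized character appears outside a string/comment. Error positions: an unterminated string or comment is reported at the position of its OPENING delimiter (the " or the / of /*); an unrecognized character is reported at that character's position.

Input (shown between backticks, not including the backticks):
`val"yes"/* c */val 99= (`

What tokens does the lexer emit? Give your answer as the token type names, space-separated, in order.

pos=0: emit ID 'val' (now at pos=3)
pos=3: enter STRING mode
pos=3: emit STR "yes" (now at pos=8)
pos=8: enter COMMENT mode (saw '/*')
exit COMMENT mode (now at pos=15)
pos=15: emit ID 'val' (now at pos=18)
pos=19: emit NUM '99' (now at pos=21)
pos=21: emit EQ '='
pos=23: emit LPAREN '('
DONE. 6 tokens: [ID, STR, ID, NUM, EQ, LPAREN]

Answer: ID STR ID NUM EQ LPAREN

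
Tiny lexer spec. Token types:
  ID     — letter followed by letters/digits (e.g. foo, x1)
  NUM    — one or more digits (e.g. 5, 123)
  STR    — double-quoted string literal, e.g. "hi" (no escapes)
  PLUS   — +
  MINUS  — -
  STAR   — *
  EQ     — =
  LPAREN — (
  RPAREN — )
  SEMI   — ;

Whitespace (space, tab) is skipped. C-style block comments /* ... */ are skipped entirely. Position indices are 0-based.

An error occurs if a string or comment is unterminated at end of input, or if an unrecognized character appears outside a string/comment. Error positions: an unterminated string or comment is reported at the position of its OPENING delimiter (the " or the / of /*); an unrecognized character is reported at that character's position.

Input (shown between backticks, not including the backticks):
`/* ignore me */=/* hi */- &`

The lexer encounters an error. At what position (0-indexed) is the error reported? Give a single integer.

Answer: 26

Derivation:
pos=0: enter COMMENT mode (saw '/*')
exit COMMENT mode (now at pos=15)
pos=15: emit EQ '='
pos=16: enter COMMENT mode (saw '/*')
exit COMMENT mode (now at pos=24)
pos=24: emit MINUS '-'
pos=26: ERROR — unrecognized char '&'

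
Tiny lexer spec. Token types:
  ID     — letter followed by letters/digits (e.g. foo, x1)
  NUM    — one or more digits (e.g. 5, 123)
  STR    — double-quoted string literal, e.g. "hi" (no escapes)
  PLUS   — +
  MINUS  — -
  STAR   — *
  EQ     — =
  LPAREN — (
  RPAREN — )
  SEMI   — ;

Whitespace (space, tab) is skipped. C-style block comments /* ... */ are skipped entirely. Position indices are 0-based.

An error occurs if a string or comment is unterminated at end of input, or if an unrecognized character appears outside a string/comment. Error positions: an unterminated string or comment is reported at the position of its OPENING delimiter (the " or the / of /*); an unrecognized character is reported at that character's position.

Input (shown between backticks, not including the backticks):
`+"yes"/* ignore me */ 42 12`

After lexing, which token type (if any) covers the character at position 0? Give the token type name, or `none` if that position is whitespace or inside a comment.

Answer: PLUS

Derivation:
pos=0: emit PLUS '+'
pos=1: enter STRING mode
pos=1: emit STR "yes" (now at pos=6)
pos=6: enter COMMENT mode (saw '/*')
exit COMMENT mode (now at pos=21)
pos=22: emit NUM '42' (now at pos=24)
pos=25: emit NUM '12' (now at pos=27)
DONE. 4 tokens: [PLUS, STR, NUM, NUM]
Position 0: char is '+' -> PLUS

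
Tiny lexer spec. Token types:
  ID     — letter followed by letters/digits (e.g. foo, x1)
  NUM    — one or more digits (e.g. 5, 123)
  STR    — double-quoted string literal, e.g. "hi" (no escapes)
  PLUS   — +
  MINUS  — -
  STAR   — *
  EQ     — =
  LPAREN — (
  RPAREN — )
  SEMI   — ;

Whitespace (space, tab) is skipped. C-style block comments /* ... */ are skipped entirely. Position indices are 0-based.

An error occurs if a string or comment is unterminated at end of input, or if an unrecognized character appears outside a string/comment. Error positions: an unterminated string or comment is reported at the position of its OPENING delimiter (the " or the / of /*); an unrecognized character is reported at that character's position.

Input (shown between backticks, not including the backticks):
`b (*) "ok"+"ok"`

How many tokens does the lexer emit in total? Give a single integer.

Answer: 7

Derivation:
pos=0: emit ID 'b' (now at pos=1)
pos=2: emit LPAREN '('
pos=3: emit STAR '*'
pos=4: emit RPAREN ')'
pos=6: enter STRING mode
pos=6: emit STR "ok" (now at pos=10)
pos=10: emit PLUS '+'
pos=11: enter STRING mode
pos=11: emit STR "ok" (now at pos=15)
DONE. 7 tokens: [ID, LPAREN, STAR, RPAREN, STR, PLUS, STR]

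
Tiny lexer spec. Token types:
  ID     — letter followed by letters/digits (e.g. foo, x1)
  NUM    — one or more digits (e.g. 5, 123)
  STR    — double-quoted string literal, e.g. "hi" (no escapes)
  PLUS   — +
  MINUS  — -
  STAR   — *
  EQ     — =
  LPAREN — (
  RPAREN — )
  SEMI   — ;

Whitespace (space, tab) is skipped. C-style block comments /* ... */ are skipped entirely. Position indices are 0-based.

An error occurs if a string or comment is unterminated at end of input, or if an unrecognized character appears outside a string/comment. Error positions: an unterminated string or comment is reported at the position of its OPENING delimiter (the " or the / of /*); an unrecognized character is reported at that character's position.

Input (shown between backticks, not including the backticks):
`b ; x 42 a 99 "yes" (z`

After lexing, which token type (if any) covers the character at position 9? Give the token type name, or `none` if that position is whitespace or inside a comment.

pos=0: emit ID 'b' (now at pos=1)
pos=2: emit SEMI ';'
pos=4: emit ID 'x' (now at pos=5)
pos=6: emit NUM '42' (now at pos=8)
pos=9: emit ID 'a' (now at pos=10)
pos=11: emit NUM '99' (now at pos=13)
pos=14: enter STRING mode
pos=14: emit STR "yes" (now at pos=19)
pos=20: emit LPAREN '('
pos=21: emit ID 'z' (now at pos=22)
DONE. 9 tokens: [ID, SEMI, ID, NUM, ID, NUM, STR, LPAREN, ID]
Position 9: char is 'a' -> ID

Answer: ID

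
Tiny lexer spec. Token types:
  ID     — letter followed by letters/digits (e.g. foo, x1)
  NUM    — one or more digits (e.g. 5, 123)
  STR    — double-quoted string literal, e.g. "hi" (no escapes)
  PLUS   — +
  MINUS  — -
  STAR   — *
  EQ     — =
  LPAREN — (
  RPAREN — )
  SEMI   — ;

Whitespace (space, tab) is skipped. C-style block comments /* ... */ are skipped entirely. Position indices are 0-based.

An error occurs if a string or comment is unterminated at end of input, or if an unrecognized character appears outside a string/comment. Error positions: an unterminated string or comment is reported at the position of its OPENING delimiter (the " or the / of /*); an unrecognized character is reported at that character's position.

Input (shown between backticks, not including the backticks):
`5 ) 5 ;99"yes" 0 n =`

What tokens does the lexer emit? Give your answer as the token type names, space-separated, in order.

pos=0: emit NUM '5' (now at pos=1)
pos=2: emit RPAREN ')'
pos=4: emit NUM '5' (now at pos=5)
pos=6: emit SEMI ';'
pos=7: emit NUM '99' (now at pos=9)
pos=9: enter STRING mode
pos=9: emit STR "yes" (now at pos=14)
pos=15: emit NUM '0' (now at pos=16)
pos=17: emit ID 'n' (now at pos=18)
pos=19: emit EQ '='
DONE. 9 tokens: [NUM, RPAREN, NUM, SEMI, NUM, STR, NUM, ID, EQ]

Answer: NUM RPAREN NUM SEMI NUM STR NUM ID EQ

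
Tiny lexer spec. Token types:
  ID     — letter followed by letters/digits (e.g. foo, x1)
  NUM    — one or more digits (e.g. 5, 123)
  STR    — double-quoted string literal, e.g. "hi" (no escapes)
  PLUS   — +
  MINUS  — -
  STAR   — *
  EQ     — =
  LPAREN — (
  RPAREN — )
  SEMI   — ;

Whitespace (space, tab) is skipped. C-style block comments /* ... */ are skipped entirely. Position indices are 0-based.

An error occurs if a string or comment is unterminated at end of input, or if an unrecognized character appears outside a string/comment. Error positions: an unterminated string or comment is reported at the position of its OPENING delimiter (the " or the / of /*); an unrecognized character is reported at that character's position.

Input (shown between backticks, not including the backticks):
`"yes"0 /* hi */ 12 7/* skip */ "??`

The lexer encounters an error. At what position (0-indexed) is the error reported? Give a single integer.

pos=0: enter STRING mode
pos=0: emit STR "yes" (now at pos=5)
pos=5: emit NUM '0' (now at pos=6)
pos=7: enter COMMENT mode (saw '/*')
exit COMMENT mode (now at pos=15)
pos=16: emit NUM '12' (now at pos=18)
pos=19: emit NUM '7' (now at pos=20)
pos=20: enter COMMENT mode (saw '/*')
exit COMMENT mode (now at pos=30)
pos=31: enter STRING mode
pos=31: ERROR — unterminated string

Answer: 31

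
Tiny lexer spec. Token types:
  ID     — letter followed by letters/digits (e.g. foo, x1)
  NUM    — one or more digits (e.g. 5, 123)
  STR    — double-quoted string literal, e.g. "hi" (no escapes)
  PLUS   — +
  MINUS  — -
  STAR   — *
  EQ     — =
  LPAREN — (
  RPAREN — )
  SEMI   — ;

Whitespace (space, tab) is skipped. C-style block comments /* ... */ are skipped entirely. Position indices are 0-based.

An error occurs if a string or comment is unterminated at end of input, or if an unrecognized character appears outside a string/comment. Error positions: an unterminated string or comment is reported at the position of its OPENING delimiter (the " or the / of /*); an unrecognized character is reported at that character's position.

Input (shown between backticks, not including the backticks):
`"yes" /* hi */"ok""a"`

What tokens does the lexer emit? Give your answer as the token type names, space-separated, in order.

pos=0: enter STRING mode
pos=0: emit STR "yes" (now at pos=5)
pos=6: enter COMMENT mode (saw '/*')
exit COMMENT mode (now at pos=14)
pos=14: enter STRING mode
pos=14: emit STR "ok" (now at pos=18)
pos=18: enter STRING mode
pos=18: emit STR "a" (now at pos=21)
DONE. 3 tokens: [STR, STR, STR]

Answer: STR STR STR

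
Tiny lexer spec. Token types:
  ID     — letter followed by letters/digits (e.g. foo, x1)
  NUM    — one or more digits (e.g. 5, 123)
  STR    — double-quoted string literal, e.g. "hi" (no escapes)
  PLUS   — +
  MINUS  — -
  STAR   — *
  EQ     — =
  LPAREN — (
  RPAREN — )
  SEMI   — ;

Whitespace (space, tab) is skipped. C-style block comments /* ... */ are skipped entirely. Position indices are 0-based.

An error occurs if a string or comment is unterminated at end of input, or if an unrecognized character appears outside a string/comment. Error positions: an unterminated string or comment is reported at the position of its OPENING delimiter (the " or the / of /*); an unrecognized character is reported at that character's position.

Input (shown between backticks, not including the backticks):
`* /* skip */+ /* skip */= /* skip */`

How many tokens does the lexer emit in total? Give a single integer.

pos=0: emit STAR '*'
pos=2: enter COMMENT mode (saw '/*')
exit COMMENT mode (now at pos=12)
pos=12: emit PLUS '+'
pos=14: enter COMMENT mode (saw '/*')
exit COMMENT mode (now at pos=24)
pos=24: emit EQ '='
pos=26: enter COMMENT mode (saw '/*')
exit COMMENT mode (now at pos=36)
DONE. 3 tokens: [STAR, PLUS, EQ]

Answer: 3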